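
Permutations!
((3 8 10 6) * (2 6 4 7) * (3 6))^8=((2 3 8 10 4 7))^8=(2 8 4)(3 10 7)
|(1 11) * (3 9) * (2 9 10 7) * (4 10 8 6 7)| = 6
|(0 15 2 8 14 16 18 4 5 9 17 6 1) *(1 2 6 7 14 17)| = |(0 15 6 2 8 17 7 14 16 18 4 5 9 1)| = 14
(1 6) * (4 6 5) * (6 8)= (1 5 4 8 6)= [0, 5, 2, 3, 8, 4, 1, 7, 6]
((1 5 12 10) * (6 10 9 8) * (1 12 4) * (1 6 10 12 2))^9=((1 5 4 6 12 9 8 10 2))^9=(12)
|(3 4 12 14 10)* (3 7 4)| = |(4 12 14 10 7)| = 5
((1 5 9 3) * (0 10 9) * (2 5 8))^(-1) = (0 5 2 8 1 3 9 10)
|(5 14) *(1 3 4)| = 6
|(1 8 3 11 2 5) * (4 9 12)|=6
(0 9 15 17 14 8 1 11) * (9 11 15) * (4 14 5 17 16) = (0 11)(1 15 16 4 14 8)(5 17) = [11, 15, 2, 3, 14, 17, 6, 7, 1, 9, 10, 0, 12, 13, 8, 16, 4, 5]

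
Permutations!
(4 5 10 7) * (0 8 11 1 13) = (0 8 11 1 13)(4 5 10 7) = [8, 13, 2, 3, 5, 10, 6, 4, 11, 9, 7, 1, 12, 0]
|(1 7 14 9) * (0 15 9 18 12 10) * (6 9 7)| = |(0 15 7 14 18 12 10)(1 6 9)| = 21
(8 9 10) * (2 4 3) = [0, 1, 4, 2, 3, 5, 6, 7, 9, 10, 8] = (2 4 3)(8 9 10)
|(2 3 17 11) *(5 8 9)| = 12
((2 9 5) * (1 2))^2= (1 9)(2 5)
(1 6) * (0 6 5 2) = (0 6 1 5 2) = [6, 5, 0, 3, 4, 2, 1]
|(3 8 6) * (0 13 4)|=3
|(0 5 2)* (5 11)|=4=|(0 11 5 2)|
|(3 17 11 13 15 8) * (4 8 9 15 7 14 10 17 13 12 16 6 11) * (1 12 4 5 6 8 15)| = 16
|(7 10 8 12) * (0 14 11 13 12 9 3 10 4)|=28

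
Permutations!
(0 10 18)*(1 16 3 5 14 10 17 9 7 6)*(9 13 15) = (0 17 13 15 9 7 6 1 16 3 5 14 10 18) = [17, 16, 2, 5, 4, 14, 1, 6, 8, 7, 18, 11, 12, 15, 10, 9, 3, 13, 0]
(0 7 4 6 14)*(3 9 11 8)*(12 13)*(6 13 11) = (0 7 4 13 12 11 8 3 9 6 14) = [7, 1, 2, 9, 13, 5, 14, 4, 3, 6, 10, 8, 11, 12, 0]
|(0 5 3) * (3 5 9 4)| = 4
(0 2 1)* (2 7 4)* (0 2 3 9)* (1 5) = (0 7 4 3 9)(1 2 5) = [7, 2, 5, 9, 3, 1, 6, 4, 8, 0]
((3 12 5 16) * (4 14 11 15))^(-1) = (3 16 5 12)(4 15 11 14) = ((3 12 5 16)(4 14 11 15))^(-1)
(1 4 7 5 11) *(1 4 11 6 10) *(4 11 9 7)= [0, 9, 2, 3, 4, 6, 10, 5, 8, 7, 1, 11]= (11)(1 9 7 5 6 10)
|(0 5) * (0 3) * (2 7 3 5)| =4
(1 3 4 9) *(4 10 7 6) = (1 3 10 7 6 4 9) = [0, 3, 2, 10, 9, 5, 4, 6, 8, 1, 7]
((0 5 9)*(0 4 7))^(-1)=(0 7 4 9 5)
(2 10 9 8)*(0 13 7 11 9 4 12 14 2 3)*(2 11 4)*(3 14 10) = (0 13 7 4 12 10 2 3)(8 14 11 9) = [13, 1, 3, 0, 12, 5, 6, 4, 14, 8, 2, 9, 10, 7, 11]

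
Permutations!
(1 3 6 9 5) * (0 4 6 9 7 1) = (0 4 6 7 1 3 9 5) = [4, 3, 2, 9, 6, 0, 7, 1, 8, 5]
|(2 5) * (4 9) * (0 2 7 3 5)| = 6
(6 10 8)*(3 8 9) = [0, 1, 2, 8, 4, 5, 10, 7, 6, 3, 9] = (3 8 6 10 9)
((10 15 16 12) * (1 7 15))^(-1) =(1 10 12 16 15 7)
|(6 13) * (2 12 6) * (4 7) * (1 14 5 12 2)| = |(1 14 5 12 6 13)(4 7)| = 6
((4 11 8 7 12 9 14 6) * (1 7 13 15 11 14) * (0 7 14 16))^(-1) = ((0 7 12 9 1 14 6 4 16)(8 13 15 11))^(-1) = (0 16 4 6 14 1 9 12 7)(8 11 15 13)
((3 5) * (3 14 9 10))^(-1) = (3 10 9 14 5)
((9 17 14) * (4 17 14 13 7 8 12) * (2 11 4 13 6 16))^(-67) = ((2 11 4 17 6 16)(7 8 12 13)(9 14))^(-67) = (2 16 6 17 4 11)(7 8 12 13)(9 14)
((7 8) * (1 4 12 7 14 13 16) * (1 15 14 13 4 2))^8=(16)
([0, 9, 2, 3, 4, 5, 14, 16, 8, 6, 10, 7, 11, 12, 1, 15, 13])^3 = [0, 14, 2, 3, 4, 5, 9, 12, 8, 1, 10, 13, 16, 7, 6, 15, 11]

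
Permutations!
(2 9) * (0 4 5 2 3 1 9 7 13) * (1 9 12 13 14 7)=[4, 12, 1, 9, 5, 2, 6, 14, 8, 3, 10, 11, 13, 0, 7]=(0 4 5 2 1 12 13)(3 9)(7 14)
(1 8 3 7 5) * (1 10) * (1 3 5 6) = [0, 8, 2, 7, 4, 10, 1, 6, 5, 9, 3] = (1 8 5 10 3 7 6)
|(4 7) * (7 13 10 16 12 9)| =7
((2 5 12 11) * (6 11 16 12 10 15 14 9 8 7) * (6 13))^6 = (16)(2 8 5 7 10 13 15 6 14 11 9)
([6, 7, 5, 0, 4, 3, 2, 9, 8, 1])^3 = (9)(0 5 6 3 2)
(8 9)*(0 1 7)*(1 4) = [4, 7, 2, 3, 1, 5, 6, 0, 9, 8] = (0 4 1 7)(8 9)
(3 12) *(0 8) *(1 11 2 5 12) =(0 8)(1 11 2 5 12 3) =[8, 11, 5, 1, 4, 12, 6, 7, 0, 9, 10, 2, 3]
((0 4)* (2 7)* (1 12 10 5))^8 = (12)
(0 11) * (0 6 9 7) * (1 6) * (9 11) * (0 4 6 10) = (0 9 7 4 6 11 1 10) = [9, 10, 2, 3, 6, 5, 11, 4, 8, 7, 0, 1]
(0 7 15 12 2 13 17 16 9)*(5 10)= (0 7 15 12 2 13 17 16 9)(5 10)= [7, 1, 13, 3, 4, 10, 6, 15, 8, 0, 5, 11, 2, 17, 14, 12, 9, 16]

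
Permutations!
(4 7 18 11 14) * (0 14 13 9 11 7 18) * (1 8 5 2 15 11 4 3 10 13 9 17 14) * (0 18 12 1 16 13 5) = (0 16 13 17 14 3 10 5 2 15 11 9 4 12 1 8)(7 18) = [16, 8, 15, 10, 12, 2, 6, 18, 0, 4, 5, 9, 1, 17, 3, 11, 13, 14, 7]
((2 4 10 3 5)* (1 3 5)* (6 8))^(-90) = (2 10)(4 5)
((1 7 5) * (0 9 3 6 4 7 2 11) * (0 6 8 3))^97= ((0 9)(1 2 11 6 4 7 5)(3 8))^97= (0 9)(1 5 7 4 6 11 2)(3 8)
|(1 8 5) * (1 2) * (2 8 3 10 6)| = |(1 3 10 6 2)(5 8)| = 10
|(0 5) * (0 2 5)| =2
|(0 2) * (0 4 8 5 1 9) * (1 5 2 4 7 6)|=8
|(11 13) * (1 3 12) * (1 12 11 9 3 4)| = 4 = |(1 4)(3 11 13 9)|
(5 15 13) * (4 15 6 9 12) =(4 15 13 5 6 9 12) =[0, 1, 2, 3, 15, 6, 9, 7, 8, 12, 10, 11, 4, 5, 14, 13]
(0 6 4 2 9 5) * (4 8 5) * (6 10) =(0 10 6 8 5)(2 9 4) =[10, 1, 9, 3, 2, 0, 8, 7, 5, 4, 6]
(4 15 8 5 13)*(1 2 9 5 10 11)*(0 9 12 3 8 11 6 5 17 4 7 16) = [9, 2, 12, 8, 15, 13, 5, 16, 10, 17, 6, 1, 3, 7, 14, 11, 0, 4] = (0 9 17 4 15 11 1 2 12 3 8 10 6 5 13 7 16)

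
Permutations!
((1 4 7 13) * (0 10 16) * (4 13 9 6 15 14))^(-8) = (0 10 16)(4 15 9)(6 7 14)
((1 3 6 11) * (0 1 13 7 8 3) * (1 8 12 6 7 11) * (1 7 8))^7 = ((0 1)(3 8)(6 7 12)(11 13))^7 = (0 1)(3 8)(6 7 12)(11 13)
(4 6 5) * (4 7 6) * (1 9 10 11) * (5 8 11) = (1 9 10 5 7 6 8 11) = [0, 9, 2, 3, 4, 7, 8, 6, 11, 10, 5, 1]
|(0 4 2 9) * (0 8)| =5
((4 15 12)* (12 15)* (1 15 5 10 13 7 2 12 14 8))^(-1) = (1 8 14 4 12 2 7 13 10 5 15)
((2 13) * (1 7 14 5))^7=((1 7 14 5)(2 13))^7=(1 5 14 7)(2 13)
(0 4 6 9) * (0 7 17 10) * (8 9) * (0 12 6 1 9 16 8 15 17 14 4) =(1 9 7 14 4)(6 15 17 10 12)(8 16) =[0, 9, 2, 3, 1, 5, 15, 14, 16, 7, 12, 11, 6, 13, 4, 17, 8, 10]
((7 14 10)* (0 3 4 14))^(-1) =(0 7 10 14 4 3)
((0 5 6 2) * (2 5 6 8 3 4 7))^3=((0 6 5 8 3 4 7 2))^3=(0 8 7 6 3 2 5 4)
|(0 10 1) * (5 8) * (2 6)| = 6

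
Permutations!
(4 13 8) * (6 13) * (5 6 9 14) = (4 9 14 5 6 13 8) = [0, 1, 2, 3, 9, 6, 13, 7, 4, 14, 10, 11, 12, 8, 5]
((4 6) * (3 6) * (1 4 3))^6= ((1 4)(3 6))^6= (6)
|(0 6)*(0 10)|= 3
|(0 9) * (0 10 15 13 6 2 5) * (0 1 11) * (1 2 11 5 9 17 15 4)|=6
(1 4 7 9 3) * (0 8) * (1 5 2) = (0 8)(1 4 7 9 3 5 2) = [8, 4, 1, 5, 7, 2, 6, 9, 0, 3]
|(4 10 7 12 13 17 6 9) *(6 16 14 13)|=|(4 10 7 12 6 9)(13 17 16 14)|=12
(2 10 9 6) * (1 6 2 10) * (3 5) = [0, 6, 1, 5, 4, 3, 10, 7, 8, 2, 9] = (1 6 10 9 2)(3 5)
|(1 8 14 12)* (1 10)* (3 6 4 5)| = 20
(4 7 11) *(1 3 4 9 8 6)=(1 3 4 7 11 9 8 6)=[0, 3, 2, 4, 7, 5, 1, 11, 6, 8, 10, 9]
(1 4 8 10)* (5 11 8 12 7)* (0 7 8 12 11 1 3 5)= (0 7)(1 4 11 12 8 10 3 5)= [7, 4, 2, 5, 11, 1, 6, 0, 10, 9, 3, 12, 8]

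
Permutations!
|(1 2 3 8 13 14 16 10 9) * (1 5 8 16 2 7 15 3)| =12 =|(1 7 15 3 16 10 9 5 8 13 14 2)|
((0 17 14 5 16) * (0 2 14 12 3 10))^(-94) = ((0 17 12 3 10)(2 14 5 16))^(-94) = (0 17 12 3 10)(2 5)(14 16)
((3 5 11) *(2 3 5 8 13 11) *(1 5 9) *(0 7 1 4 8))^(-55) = ((0 7 1 5 2 3)(4 8 13 11 9))^(-55) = (13)(0 3 2 5 1 7)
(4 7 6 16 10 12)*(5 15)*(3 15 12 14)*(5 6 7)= (3 15 6 16 10 14)(4 5 12)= [0, 1, 2, 15, 5, 12, 16, 7, 8, 9, 14, 11, 4, 13, 3, 6, 10]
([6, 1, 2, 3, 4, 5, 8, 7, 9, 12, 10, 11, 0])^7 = [8, 1, 2, 3, 4, 5, 9, 7, 12, 0, 10, 11, 6]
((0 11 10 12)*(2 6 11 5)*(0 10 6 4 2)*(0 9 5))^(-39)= (2 4)(5 9)(6 11)(10 12)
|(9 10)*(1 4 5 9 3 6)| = |(1 4 5 9 10 3 6)| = 7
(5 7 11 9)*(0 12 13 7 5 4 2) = [12, 1, 0, 3, 2, 5, 6, 11, 8, 4, 10, 9, 13, 7] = (0 12 13 7 11 9 4 2)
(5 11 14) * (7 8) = (5 11 14)(7 8) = [0, 1, 2, 3, 4, 11, 6, 8, 7, 9, 10, 14, 12, 13, 5]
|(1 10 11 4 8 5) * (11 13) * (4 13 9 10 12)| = 10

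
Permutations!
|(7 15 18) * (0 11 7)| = 5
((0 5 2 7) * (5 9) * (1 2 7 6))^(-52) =((0 9 5 7)(1 2 6))^(-52) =(9)(1 6 2)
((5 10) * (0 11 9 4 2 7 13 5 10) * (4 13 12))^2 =((0 11 9 13 5)(2 7 12 4))^2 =(0 9 5 11 13)(2 12)(4 7)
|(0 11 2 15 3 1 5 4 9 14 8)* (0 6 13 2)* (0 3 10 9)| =24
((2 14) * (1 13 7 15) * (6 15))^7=(1 7 15 13 6)(2 14)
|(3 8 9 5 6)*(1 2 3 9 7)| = 15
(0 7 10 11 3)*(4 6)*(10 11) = (0 7 11 3)(4 6) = [7, 1, 2, 0, 6, 5, 4, 11, 8, 9, 10, 3]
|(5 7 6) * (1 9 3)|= 3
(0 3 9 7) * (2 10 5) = (0 3 9 7)(2 10 5) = [3, 1, 10, 9, 4, 2, 6, 0, 8, 7, 5]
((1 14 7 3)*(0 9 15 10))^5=(0 9 15 10)(1 14 7 3)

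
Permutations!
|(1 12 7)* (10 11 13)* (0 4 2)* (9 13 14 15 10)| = |(0 4 2)(1 12 7)(9 13)(10 11 14 15)| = 12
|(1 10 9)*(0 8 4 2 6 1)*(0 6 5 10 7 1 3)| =18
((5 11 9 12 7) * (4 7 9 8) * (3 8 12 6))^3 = (3 7 12)(4 11 6)(5 9 8)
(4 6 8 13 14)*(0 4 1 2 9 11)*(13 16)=(0 4 6 8 16 13 14 1 2 9 11)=[4, 2, 9, 3, 6, 5, 8, 7, 16, 11, 10, 0, 12, 14, 1, 15, 13]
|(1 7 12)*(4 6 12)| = |(1 7 4 6 12)| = 5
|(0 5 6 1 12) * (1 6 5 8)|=|(0 8 1 12)|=4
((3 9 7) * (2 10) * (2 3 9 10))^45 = (3 10)(7 9) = ((3 10)(7 9))^45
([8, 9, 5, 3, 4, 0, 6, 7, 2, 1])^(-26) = [2, 1, 0, 3, 4, 8, 6, 7, 5, 9]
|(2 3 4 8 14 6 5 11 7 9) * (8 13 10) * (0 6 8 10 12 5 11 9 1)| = |(0 6 11 7 1)(2 3 4 13 12 5 9)(8 14)| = 70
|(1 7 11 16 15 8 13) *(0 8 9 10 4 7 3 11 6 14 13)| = |(0 8)(1 3 11 16 15 9 10 4 7 6 14 13)| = 12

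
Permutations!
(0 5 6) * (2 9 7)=(0 5 6)(2 9 7)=[5, 1, 9, 3, 4, 6, 0, 2, 8, 7]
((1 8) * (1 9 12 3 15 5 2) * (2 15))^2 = ((1 8 9 12 3 2)(5 15))^2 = (15)(1 9 3)(2 8 12)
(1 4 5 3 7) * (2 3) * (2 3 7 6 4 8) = (1 8 2 7)(3 6 4 5) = [0, 8, 7, 6, 5, 3, 4, 1, 2]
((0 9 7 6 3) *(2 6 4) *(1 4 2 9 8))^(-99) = ((0 8 1 4 9 7 2 6 3))^(-99) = (9)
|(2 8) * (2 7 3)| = 4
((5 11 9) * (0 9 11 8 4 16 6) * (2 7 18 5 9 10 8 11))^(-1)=((0 10 8 4 16 6)(2 7 18 5 11))^(-1)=(0 6 16 4 8 10)(2 11 5 18 7)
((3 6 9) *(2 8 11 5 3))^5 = ((2 8 11 5 3 6 9))^5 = (2 6 5 8 9 3 11)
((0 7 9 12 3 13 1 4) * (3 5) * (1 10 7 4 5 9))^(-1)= (0 4)(1 7 10 13 3 5)(9 12)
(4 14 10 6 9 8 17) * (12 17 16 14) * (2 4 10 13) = [0, 1, 4, 3, 12, 5, 9, 7, 16, 8, 6, 11, 17, 2, 13, 15, 14, 10] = (2 4 12 17 10 6 9 8 16 14 13)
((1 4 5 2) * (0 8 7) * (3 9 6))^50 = ((0 8 7)(1 4 5 2)(3 9 6))^50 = (0 7 8)(1 5)(2 4)(3 6 9)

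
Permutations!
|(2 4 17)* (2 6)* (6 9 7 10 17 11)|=4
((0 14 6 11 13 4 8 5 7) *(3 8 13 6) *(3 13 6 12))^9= (0 5 3 11 4 14 7 8 12 6 13)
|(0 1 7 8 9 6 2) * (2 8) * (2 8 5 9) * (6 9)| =10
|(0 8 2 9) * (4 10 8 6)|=7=|(0 6 4 10 8 2 9)|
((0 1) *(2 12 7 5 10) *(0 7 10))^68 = (2 10 12)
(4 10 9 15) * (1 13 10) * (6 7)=(1 13 10 9 15 4)(6 7)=[0, 13, 2, 3, 1, 5, 7, 6, 8, 15, 9, 11, 12, 10, 14, 4]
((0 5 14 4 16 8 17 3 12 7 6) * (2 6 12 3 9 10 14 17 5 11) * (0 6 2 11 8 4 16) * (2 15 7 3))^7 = ((0 8 5 17 9 10 14 16 4)(2 15 7 12 3))^7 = (0 16 10 17 8 4 14 9 5)(2 7 3 15 12)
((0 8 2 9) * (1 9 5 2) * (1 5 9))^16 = ((0 8 5 2 9))^16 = (0 8 5 2 9)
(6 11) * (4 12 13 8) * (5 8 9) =(4 12 13 9 5 8)(6 11) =[0, 1, 2, 3, 12, 8, 11, 7, 4, 5, 10, 6, 13, 9]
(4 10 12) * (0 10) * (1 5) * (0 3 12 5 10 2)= (0 2)(1 10 5)(3 12 4)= [2, 10, 0, 12, 3, 1, 6, 7, 8, 9, 5, 11, 4]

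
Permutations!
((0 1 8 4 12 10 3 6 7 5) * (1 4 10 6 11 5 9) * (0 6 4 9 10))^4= (12)(3 7 5)(6 11 10)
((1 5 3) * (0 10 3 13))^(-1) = ((0 10 3 1 5 13))^(-1) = (0 13 5 1 3 10)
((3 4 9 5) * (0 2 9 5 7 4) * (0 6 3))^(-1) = (0 5 4 7 9 2)(3 6)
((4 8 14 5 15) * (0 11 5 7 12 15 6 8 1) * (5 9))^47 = (0 1 4 15 12 7 14 8 6 5 9 11)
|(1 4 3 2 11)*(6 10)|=|(1 4 3 2 11)(6 10)|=10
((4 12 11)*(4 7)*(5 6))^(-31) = ((4 12 11 7)(5 6))^(-31) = (4 12 11 7)(5 6)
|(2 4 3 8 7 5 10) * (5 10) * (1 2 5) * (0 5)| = |(0 5 1 2 4 3 8 7 10)| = 9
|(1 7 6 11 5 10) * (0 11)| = |(0 11 5 10 1 7 6)| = 7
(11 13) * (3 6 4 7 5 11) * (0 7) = (0 7 5 11 13 3 6 4) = [7, 1, 2, 6, 0, 11, 4, 5, 8, 9, 10, 13, 12, 3]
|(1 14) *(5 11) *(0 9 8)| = 6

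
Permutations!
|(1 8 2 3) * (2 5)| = 5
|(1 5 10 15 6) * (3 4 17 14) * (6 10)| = |(1 5 6)(3 4 17 14)(10 15)| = 12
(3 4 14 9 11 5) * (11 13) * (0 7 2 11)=(0 7 2 11 5 3 4 14 9 13)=[7, 1, 11, 4, 14, 3, 6, 2, 8, 13, 10, 5, 12, 0, 9]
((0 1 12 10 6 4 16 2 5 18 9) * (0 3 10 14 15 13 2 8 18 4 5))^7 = (3 18 16 5 10 9 8 4 6)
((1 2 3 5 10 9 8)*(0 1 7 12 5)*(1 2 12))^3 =(1 10 7 5 8 12 9)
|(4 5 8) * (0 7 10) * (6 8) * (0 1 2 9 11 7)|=|(1 2 9 11 7 10)(4 5 6 8)|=12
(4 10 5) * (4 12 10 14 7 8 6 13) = (4 14 7 8 6 13)(5 12 10) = [0, 1, 2, 3, 14, 12, 13, 8, 6, 9, 5, 11, 10, 4, 7]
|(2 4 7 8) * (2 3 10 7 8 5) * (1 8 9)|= |(1 8 3 10 7 5 2 4 9)|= 9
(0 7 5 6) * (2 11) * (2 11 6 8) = (11)(0 7 5 8 2 6) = [7, 1, 6, 3, 4, 8, 0, 5, 2, 9, 10, 11]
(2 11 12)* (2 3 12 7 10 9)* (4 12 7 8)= (2 11 8 4 12 3 7 10 9)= [0, 1, 11, 7, 12, 5, 6, 10, 4, 2, 9, 8, 3]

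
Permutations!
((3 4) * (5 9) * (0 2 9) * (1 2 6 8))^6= (0 5 9 2 1 8 6)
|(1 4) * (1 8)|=3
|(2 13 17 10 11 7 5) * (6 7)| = |(2 13 17 10 11 6 7 5)| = 8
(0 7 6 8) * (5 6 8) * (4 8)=(0 7 4 8)(5 6)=[7, 1, 2, 3, 8, 6, 5, 4, 0]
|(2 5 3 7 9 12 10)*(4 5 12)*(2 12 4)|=6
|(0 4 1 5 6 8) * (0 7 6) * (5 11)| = |(0 4 1 11 5)(6 8 7)| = 15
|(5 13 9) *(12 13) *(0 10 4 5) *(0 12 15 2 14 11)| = 24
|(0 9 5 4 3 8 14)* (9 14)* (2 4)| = 6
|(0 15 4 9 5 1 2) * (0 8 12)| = |(0 15 4 9 5 1 2 8 12)| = 9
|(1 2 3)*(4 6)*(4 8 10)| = |(1 2 3)(4 6 8 10)| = 12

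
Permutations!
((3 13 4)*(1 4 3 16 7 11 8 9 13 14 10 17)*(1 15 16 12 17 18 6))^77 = (1 10 13 11 15 4 18 3 8 16 12 6 14 9 7 17)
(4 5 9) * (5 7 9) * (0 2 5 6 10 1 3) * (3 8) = (0 2 5 6 10 1 8 3)(4 7 9) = [2, 8, 5, 0, 7, 6, 10, 9, 3, 4, 1]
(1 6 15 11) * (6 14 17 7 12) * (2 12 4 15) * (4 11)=(1 14 17 7 11)(2 12 6)(4 15)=[0, 14, 12, 3, 15, 5, 2, 11, 8, 9, 10, 1, 6, 13, 17, 4, 16, 7]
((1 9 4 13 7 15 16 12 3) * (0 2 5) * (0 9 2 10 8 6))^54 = (0 8)(1 3 12 16 15 7 13 4 9 5 2)(6 10)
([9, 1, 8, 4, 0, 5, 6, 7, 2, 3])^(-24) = [0, 1, 2, 3, 4, 5, 6, 7, 8, 9]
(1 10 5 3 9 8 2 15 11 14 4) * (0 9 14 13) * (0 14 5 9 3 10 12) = (0 3 5 10 9 8 2 15 11 13 14 4 1 12) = [3, 12, 15, 5, 1, 10, 6, 7, 2, 8, 9, 13, 0, 14, 4, 11]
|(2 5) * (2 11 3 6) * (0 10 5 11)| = 12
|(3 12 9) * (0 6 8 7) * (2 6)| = |(0 2 6 8 7)(3 12 9)| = 15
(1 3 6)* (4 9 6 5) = [0, 3, 2, 5, 9, 4, 1, 7, 8, 6] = (1 3 5 4 9 6)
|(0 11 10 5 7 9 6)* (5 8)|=8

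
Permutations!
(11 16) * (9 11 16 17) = (9 11 17) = [0, 1, 2, 3, 4, 5, 6, 7, 8, 11, 10, 17, 12, 13, 14, 15, 16, 9]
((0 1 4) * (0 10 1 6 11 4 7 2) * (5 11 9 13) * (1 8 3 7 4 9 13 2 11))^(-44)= (0 3 5 9 10 6 7 1 2 8 13 11 4)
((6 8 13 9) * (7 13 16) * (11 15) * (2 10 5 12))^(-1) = ((2 10 5 12)(6 8 16 7 13 9)(11 15))^(-1) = (2 12 5 10)(6 9 13 7 16 8)(11 15)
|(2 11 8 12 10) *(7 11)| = |(2 7 11 8 12 10)| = 6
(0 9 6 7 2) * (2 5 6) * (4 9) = (0 4 9 2)(5 6 7) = [4, 1, 0, 3, 9, 6, 7, 5, 8, 2]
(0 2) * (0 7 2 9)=(0 9)(2 7)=[9, 1, 7, 3, 4, 5, 6, 2, 8, 0]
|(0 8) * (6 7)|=|(0 8)(6 7)|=2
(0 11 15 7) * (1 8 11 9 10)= (0 9 10 1 8 11 15 7)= [9, 8, 2, 3, 4, 5, 6, 0, 11, 10, 1, 15, 12, 13, 14, 7]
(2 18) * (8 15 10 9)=(2 18)(8 15 10 9)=[0, 1, 18, 3, 4, 5, 6, 7, 15, 8, 9, 11, 12, 13, 14, 10, 16, 17, 2]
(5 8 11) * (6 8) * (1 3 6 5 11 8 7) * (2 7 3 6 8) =(11)(1 6 3 8 2 7) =[0, 6, 7, 8, 4, 5, 3, 1, 2, 9, 10, 11]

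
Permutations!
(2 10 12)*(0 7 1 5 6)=(0 7 1 5 6)(2 10 12)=[7, 5, 10, 3, 4, 6, 0, 1, 8, 9, 12, 11, 2]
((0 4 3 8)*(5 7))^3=(0 8 3 4)(5 7)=((0 4 3 8)(5 7))^3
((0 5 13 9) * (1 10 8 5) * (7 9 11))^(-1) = (0 9 7 11 13 5 8 10 1)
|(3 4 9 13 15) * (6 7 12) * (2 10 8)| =|(2 10 8)(3 4 9 13 15)(6 7 12)| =15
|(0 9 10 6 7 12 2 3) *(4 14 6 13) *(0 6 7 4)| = |(0 9 10 13)(2 3 6 4 14 7 12)| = 28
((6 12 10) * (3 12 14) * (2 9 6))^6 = ((2 9 6 14 3 12 10))^6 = (2 10 12 3 14 6 9)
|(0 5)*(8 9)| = 2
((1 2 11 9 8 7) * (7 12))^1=((1 2 11 9 8 12 7))^1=(1 2 11 9 8 12 7)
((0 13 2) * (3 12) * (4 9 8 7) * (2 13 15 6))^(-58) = (0 6)(2 15)(4 8)(7 9)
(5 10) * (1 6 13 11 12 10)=(1 6 13 11 12 10 5)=[0, 6, 2, 3, 4, 1, 13, 7, 8, 9, 5, 12, 10, 11]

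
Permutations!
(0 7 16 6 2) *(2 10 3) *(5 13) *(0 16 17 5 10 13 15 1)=(0 7 17 5 15 1)(2 16 6 13 10 3)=[7, 0, 16, 2, 4, 15, 13, 17, 8, 9, 3, 11, 12, 10, 14, 1, 6, 5]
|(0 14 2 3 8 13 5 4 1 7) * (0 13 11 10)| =35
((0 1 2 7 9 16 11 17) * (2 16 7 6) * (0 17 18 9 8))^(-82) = (0 7 18 16)(1 8 9 11)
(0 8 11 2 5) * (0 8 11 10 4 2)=(0 11)(2 5 8 10 4)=[11, 1, 5, 3, 2, 8, 6, 7, 10, 9, 4, 0]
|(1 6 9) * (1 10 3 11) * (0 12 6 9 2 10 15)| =10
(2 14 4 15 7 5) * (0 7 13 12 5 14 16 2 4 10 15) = (0 7 14 10 15 13 12 5 4)(2 16) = [7, 1, 16, 3, 0, 4, 6, 14, 8, 9, 15, 11, 5, 12, 10, 13, 2]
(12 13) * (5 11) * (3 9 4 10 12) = (3 9 4 10 12 13)(5 11) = [0, 1, 2, 9, 10, 11, 6, 7, 8, 4, 12, 5, 13, 3]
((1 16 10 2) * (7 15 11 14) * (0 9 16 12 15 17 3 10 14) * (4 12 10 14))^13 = ((0 9 16 4 12 15 11)(1 10 2)(3 14 7 17))^13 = (0 11 15 12 4 16 9)(1 10 2)(3 14 7 17)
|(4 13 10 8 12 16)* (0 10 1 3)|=|(0 10 8 12 16 4 13 1 3)|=9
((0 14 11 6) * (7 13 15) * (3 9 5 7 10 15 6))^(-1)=((0 14 11 3 9 5 7 13 6)(10 15))^(-1)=(0 6 13 7 5 9 3 11 14)(10 15)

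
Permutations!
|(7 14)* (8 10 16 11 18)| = |(7 14)(8 10 16 11 18)| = 10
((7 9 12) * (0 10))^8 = ((0 10)(7 9 12))^8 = (7 12 9)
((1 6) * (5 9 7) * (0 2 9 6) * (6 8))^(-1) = (0 1 6 8 5 7 9 2)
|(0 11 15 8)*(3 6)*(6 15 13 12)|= 8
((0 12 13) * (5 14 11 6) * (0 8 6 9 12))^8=(14)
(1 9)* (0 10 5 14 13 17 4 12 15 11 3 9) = [10, 0, 2, 9, 12, 14, 6, 7, 8, 1, 5, 3, 15, 17, 13, 11, 16, 4] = (0 10 5 14 13 17 4 12 15 11 3 9 1)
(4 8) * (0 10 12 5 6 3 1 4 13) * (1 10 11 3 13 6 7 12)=(0 11 3 10 1 4 8 6 13)(5 7 12)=[11, 4, 2, 10, 8, 7, 13, 12, 6, 9, 1, 3, 5, 0]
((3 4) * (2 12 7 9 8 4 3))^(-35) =(2 12 7 9 8 4)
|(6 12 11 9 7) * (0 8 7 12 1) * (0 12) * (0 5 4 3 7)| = |(0 8)(1 12 11 9 5 4 3 7 6)| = 18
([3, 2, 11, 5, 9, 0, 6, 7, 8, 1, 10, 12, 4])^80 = [5, 11, 12, 0, 1, 3, 6, 7, 8, 2, 10, 4, 9]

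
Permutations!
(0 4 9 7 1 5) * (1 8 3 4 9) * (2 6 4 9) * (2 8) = (0 8 3 9 7 2 6 4 1 5) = [8, 5, 6, 9, 1, 0, 4, 2, 3, 7]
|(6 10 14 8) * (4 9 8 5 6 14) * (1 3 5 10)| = |(1 3 5 6)(4 9 8 14 10)| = 20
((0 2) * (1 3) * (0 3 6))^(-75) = (6)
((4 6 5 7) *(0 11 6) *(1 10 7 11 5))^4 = (0 1)(4 6)(5 10)(7 11)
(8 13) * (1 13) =[0, 13, 2, 3, 4, 5, 6, 7, 1, 9, 10, 11, 12, 8] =(1 13 8)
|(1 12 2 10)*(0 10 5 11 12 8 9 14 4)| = |(0 10 1 8 9 14 4)(2 5 11 12)| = 28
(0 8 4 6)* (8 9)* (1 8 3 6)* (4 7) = [9, 8, 2, 6, 1, 5, 0, 4, 7, 3] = (0 9 3 6)(1 8 7 4)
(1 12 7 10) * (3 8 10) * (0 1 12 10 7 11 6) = (0 1 10 12 11 6)(3 8 7) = [1, 10, 2, 8, 4, 5, 0, 3, 7, 9, 12, 6, 11]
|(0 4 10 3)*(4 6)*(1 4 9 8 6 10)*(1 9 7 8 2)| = 12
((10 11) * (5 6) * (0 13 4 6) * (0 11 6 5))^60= ((0 13 4 5 11 10 6))^60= (0 11 13 10 4 6 5)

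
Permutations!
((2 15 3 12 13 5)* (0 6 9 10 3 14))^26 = (0 3 2 6 12 15 9 13 14 10 5)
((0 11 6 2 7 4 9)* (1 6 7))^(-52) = (0 4 11 9 7)(1 2 6)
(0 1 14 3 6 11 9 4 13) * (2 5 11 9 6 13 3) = (0 1 14 2 5 11 6 9 4 3 13) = [1, 14, 5, 13, 3, 11, 9, 7, 8, 4, 10, 6, 12, 0, 2]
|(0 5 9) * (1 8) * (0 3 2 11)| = 6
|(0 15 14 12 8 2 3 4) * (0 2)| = 15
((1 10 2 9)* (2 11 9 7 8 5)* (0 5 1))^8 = (0 9 11 10 1 8 7 2 5)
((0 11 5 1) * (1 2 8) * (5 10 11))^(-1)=((0 5 2 8 1)(10 11))^(-1)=(0 1 8 2 5)(10 11)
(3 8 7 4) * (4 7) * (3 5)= [0, 1, 2, 8, 5, 3, 6, 7, 4]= (3 8 4 5)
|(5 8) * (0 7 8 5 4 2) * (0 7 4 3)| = 6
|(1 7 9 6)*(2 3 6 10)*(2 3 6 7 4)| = 4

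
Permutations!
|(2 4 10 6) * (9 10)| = 5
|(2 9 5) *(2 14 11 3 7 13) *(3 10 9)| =20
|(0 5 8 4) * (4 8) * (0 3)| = 4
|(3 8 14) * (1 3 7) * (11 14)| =6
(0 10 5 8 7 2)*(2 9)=(0 10 5 8 7 9 2)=[10, 1, 0, 3, 4, 8, 6, 9, 7, 2, 5]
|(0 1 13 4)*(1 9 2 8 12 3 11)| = 10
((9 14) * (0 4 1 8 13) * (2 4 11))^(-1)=(0 13 8 1 4 2 11)(9 14)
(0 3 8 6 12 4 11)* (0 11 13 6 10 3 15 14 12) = (0 15 14 12 4 13 6)(3 8 10) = [15, 1, 2, 8, 13, 5, 0, 7, 10, 9, 3, 11, 4, 6, 12, 14]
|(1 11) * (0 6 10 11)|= |(0 6 10 11 1)|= 5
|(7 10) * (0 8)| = |(0 8)(7 10)| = 2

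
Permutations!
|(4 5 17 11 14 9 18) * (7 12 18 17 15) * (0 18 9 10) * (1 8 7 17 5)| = |(0 18 4 1 8 7 12 9 5 15 17 11 14 10)| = 14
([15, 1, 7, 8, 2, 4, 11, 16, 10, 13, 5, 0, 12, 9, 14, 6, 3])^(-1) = (0 11 6 15)(2 4 5 10 8 3 16 7)(9 13)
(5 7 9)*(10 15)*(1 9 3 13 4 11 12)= (1 9 5 7 3 13 4 11 12)(10 15)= [0, 9, 2, 13, 11, 7, 6, 3, 8, 5, 15, 12, 1, 4, 14, 10]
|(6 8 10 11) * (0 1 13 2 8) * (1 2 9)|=|(0 2 8 10 11 6)(1 13 9)|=6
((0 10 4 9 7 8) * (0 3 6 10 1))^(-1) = (0 1)(3 8 7 9 4 10 6) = ((0 1)(3 6 10 4 9 7 8))^(-1)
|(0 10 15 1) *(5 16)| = |(0 10 15 1)(5 16)| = 4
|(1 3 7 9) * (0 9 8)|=6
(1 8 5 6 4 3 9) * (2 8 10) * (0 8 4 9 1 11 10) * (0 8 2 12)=(0 2 4 3 1 8 5 6 9 11 10 12)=[2, 8, 4, 1, 3, 6, 9, 7, 5, 11, 12, 10, 0]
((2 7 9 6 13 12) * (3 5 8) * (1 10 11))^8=(1 11 10)(2 9 13)(3 8 5)(6 12 7)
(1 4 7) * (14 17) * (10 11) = [0, 4, 2, 3, 7, 5, 6, 1, 8, 9, 11, 10, 12, 13, 17, 15, 16, 14] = (1 4 7)(10 11)(14 17)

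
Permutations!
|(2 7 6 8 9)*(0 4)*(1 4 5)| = 20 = |(0 5 1 4)(2 7 6 8 9)|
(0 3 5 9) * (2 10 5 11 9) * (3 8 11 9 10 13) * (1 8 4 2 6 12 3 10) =(0 4 2 13 10 5 6 12 3 9)(1 8 11) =[4, 8, 13, 9, 2, 6, 12, 7, 11, 0, 5, 1, 3, 10]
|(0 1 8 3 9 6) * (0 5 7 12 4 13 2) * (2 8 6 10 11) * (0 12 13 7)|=20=|(0 1 6 5)(2 12 4 7 13 8 3 9 10 11)|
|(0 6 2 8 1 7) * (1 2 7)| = |(0 6 7)(2 8)| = 6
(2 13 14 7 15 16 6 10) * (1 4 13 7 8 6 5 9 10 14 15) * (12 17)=(1 4 13 15 16 5 9 10 2 7)(6 14 8)(12 17)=[0, 4, 7, 3, 13, 9, 14, 1, 6, 10, 2, 11, 17, 15, 8, 16, 5, 12]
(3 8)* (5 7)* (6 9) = (3 8)(5 7)(6 9) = [0, 1, 2, 8, 4, 7, 9, 5, 3, 6]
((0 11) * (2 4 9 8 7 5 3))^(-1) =((0 11)(2 4 9 8 7 5 3))^(-1) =(0 11)(2 3 5 7 8 9 4)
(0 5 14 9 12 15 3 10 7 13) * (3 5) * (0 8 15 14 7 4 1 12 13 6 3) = (1 12 14 9 13 8 15 5 7 6 3 10 4) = [0, 12, 2, 10, 1, 7, 3, 6, 15, 13, 4, 11, 14, 8, 9, 5]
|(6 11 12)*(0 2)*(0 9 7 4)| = 15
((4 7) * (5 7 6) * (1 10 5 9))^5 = ((1 10 5 7 4 6 9))^5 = (1 6 7 10 9 4 5)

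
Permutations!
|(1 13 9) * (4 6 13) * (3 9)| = 6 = |(1 4 6 13 3 9)|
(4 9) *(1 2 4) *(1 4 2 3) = [0, 3, 2, 1, 9, 5, 6, 7, 8, 4] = (1 3)(4 9)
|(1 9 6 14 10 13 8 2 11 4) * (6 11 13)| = 12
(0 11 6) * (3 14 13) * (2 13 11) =[2, 1, 13, 14, 4, 5, 0, 7, 8, 9, 10, 6, 12, 3, 11] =(0 2 13 3 14 11 6)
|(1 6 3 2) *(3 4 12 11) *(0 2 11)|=6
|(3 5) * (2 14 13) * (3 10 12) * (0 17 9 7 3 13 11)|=|(0 17 9 7 3 5 10 12 13 2 14 11)|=12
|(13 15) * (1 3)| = 2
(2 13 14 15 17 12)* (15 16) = [0, 1, 13, 3, 4, 5, 6, 7, 8, 9, 10, 11, 2, 14, 16, 17, 15, 12] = (2 13 14 16 15 17 12)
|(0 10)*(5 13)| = 2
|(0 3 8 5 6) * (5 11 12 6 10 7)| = |(0 3 8 11 12 6)(5 10 7)| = 6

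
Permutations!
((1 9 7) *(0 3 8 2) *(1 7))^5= (0 3 8 2)(1 9)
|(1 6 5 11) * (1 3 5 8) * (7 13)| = 6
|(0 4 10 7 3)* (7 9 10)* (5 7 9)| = 7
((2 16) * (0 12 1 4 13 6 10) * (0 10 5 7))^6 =(16)(0 5 13 1)(4 12 7 6)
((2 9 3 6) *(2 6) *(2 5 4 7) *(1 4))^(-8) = ((1 4 7 2 9 3 5))^(-8) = (1 5 3 9 2 7 4)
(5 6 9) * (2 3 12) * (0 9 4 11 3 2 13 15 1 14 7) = (0 9 5 6 4 11 3 12 13 15 1 14 7) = [9, 14, 2, 12, 11, 6, 4, 0, 8, 5, 10, 3, 13, 15, 7, 1]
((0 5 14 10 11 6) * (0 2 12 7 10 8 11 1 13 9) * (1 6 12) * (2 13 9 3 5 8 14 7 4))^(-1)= (14)(0 9 1 2 4 12 11 8)(3 13 6 10 7 5)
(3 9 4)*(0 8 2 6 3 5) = (0 8 2 6 3 9 4 5) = [8, 1, 6, 9, 5, 0, 3, 7, 2, 4]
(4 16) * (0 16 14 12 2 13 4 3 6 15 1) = (0 16 3 6 15 1)(2 13 4 14 12) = [16, 0, 13, 6, 14, 5, 15, 7, 8, 9, 10, 11, 2, 4, 12, 1, 3]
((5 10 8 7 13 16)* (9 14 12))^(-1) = (5 16 13 7 8 10)(9 12 14)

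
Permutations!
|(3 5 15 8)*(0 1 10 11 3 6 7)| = 10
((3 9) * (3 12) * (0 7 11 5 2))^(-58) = (0 11 2 7 5)(3 12 9)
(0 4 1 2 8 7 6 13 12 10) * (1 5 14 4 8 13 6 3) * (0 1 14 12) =(0 8 7 3 14 4 5 12 10 1 2 13) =[8, 2, 13, 14, 5, 12, 6, 3, 7, 9, 1, 11, 10, 0, 4]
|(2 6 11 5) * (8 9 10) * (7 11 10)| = |(2 6 10 8 9 7 11 5)| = 8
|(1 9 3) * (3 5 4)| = |(1 9 5 4 3)| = 5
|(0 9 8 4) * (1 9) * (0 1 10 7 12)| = |(0 10 7 12)(1 9 8 4)| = 4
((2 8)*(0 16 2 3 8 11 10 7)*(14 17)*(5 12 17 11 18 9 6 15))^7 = (0 5)(2 17)(3 8)(6 10)(7 15)(9 11)(12 16)(14 18)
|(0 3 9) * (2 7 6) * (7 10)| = 12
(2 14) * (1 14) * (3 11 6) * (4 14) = (1 4 14 2)(3 11 6) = [0, 4, 1, 11, 14, 5, 3, 7, 8, 9, 10, 6, 12, 13, 2]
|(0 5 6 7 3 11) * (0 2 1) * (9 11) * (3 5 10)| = 21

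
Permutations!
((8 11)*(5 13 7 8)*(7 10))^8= ((5 13 10 7 8 11))^8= (5 10 8)(7 11 13)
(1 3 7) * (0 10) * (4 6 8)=(0 10)(1 3 7)(4 6 8)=[10, 3, 2, 7, 6, 5, 8, 1, 4, 9, 0]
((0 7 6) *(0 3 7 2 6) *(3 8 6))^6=((0 2 3 7)(6 8))^6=(8)(0 3)(2 7)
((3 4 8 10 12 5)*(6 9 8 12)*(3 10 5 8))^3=(3 8 6 4 5 9 12 10)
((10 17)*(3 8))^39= ((3 8)(10 17))^39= (3 8)(10 17)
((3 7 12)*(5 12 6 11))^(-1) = ((3 7 6 11 5 12))^(-1) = (3 12 5 11 6 7)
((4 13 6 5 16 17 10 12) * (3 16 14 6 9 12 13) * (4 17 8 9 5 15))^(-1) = ((3 16 8 9 12 17 10 13 5 14 6 15 4))^(-1) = (3 4 15 6 14 5 13 10 17 12 9 8 16)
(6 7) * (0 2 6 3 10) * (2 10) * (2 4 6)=(0 10)(3 4 6 7)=[10, 1, 2, 4, 6, 5, 7, 3, 8, 9, 0]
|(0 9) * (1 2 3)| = 6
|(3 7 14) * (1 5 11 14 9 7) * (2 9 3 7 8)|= 6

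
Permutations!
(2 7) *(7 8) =(2 8 7) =[0, 1, 8, 3, 4, 5, 6, 2, 7]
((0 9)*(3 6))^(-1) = ((0 9)(3 6))^(-1) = (0 9)(3 6)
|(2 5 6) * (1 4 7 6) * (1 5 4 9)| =4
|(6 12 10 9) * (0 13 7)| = |(0 13 7)(6 12 10 9)| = 12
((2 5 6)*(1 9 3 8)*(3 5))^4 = (1 2 9 3 5 8 6)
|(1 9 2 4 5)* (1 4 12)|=|(1 9 2 12)(4 5)|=4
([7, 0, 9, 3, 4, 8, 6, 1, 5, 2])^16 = (9)(0 7 1)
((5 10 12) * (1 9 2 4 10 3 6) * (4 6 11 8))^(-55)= ((1 9 2 6)(3 11 8 4 10 12 5))^(-55)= (1 9 2 6)(3 11 8 4 10 12 5)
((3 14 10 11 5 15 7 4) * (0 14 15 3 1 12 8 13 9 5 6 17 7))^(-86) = (0 8 6 3 1 10 9 7)(4 14 13 17 15 12 11 5) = ((0 14 10 11 6 17 7 4 1 12 8 13 9 5 3 15))^(-86)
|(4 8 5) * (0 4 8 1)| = |(0 4 1)(5 8)| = 6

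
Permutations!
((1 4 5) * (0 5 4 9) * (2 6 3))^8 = (9)(2 3 6)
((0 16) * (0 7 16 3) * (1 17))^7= (0 3)(1 17)(7 16)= ((0 3)(1 17)(7 16))^7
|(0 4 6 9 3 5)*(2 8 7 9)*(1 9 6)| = 12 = |(0 4 1 9 3 5)(2 8 7 6)|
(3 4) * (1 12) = [0, 12, 2, 4, 3, 5, 6, 7, 8, 9, 10, 11, 1] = (1 12)(3 4)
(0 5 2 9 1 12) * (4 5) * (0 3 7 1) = (0 4 5 2 9)(1 12 3 7) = [4, 12, 9, 7, 5, 2, 6, 1, 8, 0, 10, 11, 3]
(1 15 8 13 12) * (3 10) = (1 15 8 13 12)(3 10) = [0, 15, 2, 10, 4, 5, 6, 7, 13, 9, 3, 11, 1, 12, 14, 8]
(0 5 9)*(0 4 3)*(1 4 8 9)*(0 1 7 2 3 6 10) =(0 5 7 2 3 1 4 6 10)(8 9) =[5, 4, 3, 1, 6, 7, 10, 2, 9, 8, 0]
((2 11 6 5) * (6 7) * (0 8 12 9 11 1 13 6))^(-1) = ((0 8 12 9 11 7)(1 13 6 5 2))^(-1) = (0 7 11 9 12 8)(1 2 5 6 13)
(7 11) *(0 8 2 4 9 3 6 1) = (0 8 2 4 9 3 6 1)(7 11) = [8, 0, 4, 6, 9, 5, 1, 11, 2, 3, 10, 7]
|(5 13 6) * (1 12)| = |(1 12)(5 13 6)| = 6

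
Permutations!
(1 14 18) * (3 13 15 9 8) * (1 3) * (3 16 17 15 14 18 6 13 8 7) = (1 18 16 17 15 9 7 3 8)(6 13 14) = [0, 18, 2, 8, 4, 5, 13, 3, 1, 7, 10, 11, 12, 14, 6, 9, 17, 15, 16]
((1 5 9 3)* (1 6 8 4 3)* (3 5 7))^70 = (1 5 8 3)(4 6 7 9)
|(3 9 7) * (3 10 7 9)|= |(7 10)|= 2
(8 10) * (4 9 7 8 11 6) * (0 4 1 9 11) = (0 4 11 6 1 9 7 8 10) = [4, 9, 2, 3, 11, 5, 1, 8, 10, 7, 0, 6]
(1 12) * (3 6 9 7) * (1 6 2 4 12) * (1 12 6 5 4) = (1 12 5 4 6 9 7 3 2) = [0, 12, 1, 2, 6, 4, 9, 3, 8, 7, 10, 11, 5]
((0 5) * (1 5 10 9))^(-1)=((0 10 9 1 5))^(-1)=(0 5 1 9 10)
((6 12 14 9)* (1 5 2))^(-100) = (14)(1 2 5)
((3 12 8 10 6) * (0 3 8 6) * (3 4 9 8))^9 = ((0 4 9 8 10)(3 12 6))^9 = (12)(0 10 8 9 4)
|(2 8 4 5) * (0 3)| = 4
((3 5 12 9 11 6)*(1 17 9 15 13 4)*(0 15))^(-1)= ((0 15 13 4 1 17 9 11 6 3 5 12))^(-1)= (0 12 5 3 6 11 9 17 1 4 13 15)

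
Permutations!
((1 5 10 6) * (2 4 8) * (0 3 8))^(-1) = (0 4 2 8 3)(1 6 10 5)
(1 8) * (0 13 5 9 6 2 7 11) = (0 13 5 9 6 2 7 11)(1 8) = [13, 8, 7, 3, 4, 9, 2, 11, 1, 6, 10, 0, 12, 5]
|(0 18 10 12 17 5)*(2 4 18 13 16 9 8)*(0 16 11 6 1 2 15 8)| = |(0 13 11 6 1 2 4 18 10 12 17 5 16 9)(8 15)| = 14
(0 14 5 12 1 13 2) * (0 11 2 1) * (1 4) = (0 14 5 12)(1 13 4)(2 11) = [14, 13, 11, 3, 1, 12, 6, 7, 8, 9, 10, 2, 0, 4, 5]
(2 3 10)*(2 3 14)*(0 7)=(0 7)(2 14)(3 10)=[7, 1, 14, 10, 4, 5, 6, 0, 8, 9, 3, 11, 12, 13, 2]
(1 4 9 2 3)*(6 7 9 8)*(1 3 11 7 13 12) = (1 4 8 6 13 12)(2 11 7 9) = [0, 4, 11, 3, 8, 5, 13, 9, 6, 2, 10, 7, 1, 12]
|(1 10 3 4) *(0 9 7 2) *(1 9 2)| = 6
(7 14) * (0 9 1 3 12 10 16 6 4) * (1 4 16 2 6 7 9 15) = [15, 3, 6, 12, 0, 5, 16, 14, 8, 4, 2, 11, 10, 13, 9, 1, 7] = (0 15 1 3 12 10 2 6 16 7 14 9 4)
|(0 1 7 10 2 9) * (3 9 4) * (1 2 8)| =|(0 2 4 3 9)(1 7 10 8)| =20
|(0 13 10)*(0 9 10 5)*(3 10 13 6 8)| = 8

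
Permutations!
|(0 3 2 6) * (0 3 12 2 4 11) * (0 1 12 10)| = |(0 10)(1 12 2 6 3 4 11)| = 14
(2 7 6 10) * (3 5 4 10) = (2 7 6 3 5 4 10) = [0, 1, 7, 5, 10, 4, 3, 6, 8, 9, 2]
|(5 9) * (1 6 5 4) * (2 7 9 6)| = 10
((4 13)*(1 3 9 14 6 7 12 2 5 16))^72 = (1 9 6 12 5)(2 16 3 14 7)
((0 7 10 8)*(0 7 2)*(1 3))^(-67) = ((0 2)(1 3)(7 10 8))^(-67) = (0 2)(1 3)(7 8 10)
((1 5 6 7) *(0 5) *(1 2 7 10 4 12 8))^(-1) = (0 1 8 12 4 10 6 5)(2 7) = ((0 5 6 10 4 12 8 1)(2 7))^(-1)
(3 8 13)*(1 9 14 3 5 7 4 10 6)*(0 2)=(0 2)(1 9 14 3 8 13 5 7 4 10 6)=[2, 9, 0, 8, 10, 7, 1, 4, 13, 14, 6, 11, 12, 5, 3]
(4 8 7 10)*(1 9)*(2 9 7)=[0, 7, 9, 3, 8, 5, 6, 10, 2, 1, 4]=(1 7 10 4 8 2 9)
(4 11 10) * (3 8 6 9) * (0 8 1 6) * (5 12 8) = (0 5 12 8)(1 6 9 3)(4 11 10) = [5, 6, 2, 1, 11, 12, 9, 7, 0, 3, 4, 10, 8]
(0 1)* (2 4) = (0 1)(2 4) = [1, 0, 4, 3, 2]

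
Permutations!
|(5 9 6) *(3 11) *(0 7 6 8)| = |(0 7 6 5 9 8)(3 11)| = 6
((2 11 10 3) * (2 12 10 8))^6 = (12)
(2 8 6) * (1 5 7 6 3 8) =(1 5 7 6 2)(3 8) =[0, 5, 1, 8, 4, 7, 2, 6, 3]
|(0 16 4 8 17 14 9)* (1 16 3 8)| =6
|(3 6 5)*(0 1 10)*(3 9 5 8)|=|(0 1 10)(3 6 8)(5 9)|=6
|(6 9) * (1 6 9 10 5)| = |(1 6 10 5)| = 4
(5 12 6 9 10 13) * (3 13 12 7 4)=(3 13 5 7 4)(6 9 10 12)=[0, 1, 2, 13, 3, 7, 9, 4, 8, 10, 12, 11, 6, 5]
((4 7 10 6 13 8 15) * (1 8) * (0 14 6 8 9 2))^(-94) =((0 14 6 13 1 9 2)(4 7 10 8 15))^(-94) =(0 1 14 9 6 2 13)(4 7 10 8 15)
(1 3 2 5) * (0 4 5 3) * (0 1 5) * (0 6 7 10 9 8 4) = [0, 1, 3, 2, 6, 5, 7, 10, 4, 8, 9] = (2 3)(4 6 7 10 9 8)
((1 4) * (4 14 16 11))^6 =((1 14 16 11 4))^6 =(1 14 16 11 4)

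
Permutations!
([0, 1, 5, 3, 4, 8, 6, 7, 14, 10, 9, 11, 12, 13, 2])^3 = (2 14 8 5)(9 10)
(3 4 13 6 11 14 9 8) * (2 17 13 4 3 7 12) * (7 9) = [0, 1, 17, 3, 4, 5, 11, 12, 9, 8, 10, 14, 2, 6, 7, 15, 16, 13] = (2 17 13 6 11 14 7 12)(8 9)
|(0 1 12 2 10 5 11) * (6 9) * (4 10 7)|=|(0 1 12 2 7 4 10 5 11)(6 9)|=18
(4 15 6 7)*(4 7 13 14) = (4 15 6 13 14) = [0, 1, 2, 3, 15, 5, 13, 7, 8, 9, 10, 11, 12, 14, 4, 6]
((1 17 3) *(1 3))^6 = (17)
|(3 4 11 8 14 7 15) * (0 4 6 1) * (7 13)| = |(0 4 11 8 14 13 7 15 3 6 1)| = 11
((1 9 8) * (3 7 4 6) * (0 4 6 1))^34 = ((0 4 1 9 8)(3 7 6))^34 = (0 8 9 1 4)(3 7 6)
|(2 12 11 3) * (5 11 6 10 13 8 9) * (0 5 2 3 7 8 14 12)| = |(0 5 11 7 8 9 2)(6 10 13 14 12)| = 35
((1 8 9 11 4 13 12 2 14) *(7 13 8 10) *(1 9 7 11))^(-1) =(1 9 14 2 12 13 7 8 4 11 10) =((1 10 11 4 8 7 13 12 2 14 9))^(-1)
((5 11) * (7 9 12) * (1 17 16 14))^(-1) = ((1 17 16 14)(5 11)(7 9 12))^(-1) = (1 14 16 17)(5 11)(7 12 9)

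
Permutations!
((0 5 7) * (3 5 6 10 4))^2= ((0 6 10 4 3 5 7))^2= (0 10 3 7 6 4 5)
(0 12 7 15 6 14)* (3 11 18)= (0 12 7 15 6 14)(3 11 18)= [12, 1, 2, 11, 4, 5, 14, 15, 8, 9, 10, 18, 7, 13, 0, 6, 16, 17, 3]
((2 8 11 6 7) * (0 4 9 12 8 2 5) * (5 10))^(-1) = (0 5 10 7 6 11 8 12 9 4)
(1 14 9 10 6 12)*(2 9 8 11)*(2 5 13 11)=(1 14 8 2 9 10 6 12)(5 13 11)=[0, 14, 9, 3, 4, 13, 12, 7, 2, 10, 6, 5, 1, 11, 8]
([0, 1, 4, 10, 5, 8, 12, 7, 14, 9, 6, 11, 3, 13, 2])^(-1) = (2 14 8 5 4)(3 12 6 10)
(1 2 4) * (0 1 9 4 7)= [1, 2, 7, 3, 9, 5, 6, 0, 8, 4]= (0 1 2 7)(4 9)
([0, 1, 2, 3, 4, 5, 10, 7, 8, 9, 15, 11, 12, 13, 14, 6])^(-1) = [0, 1, 2, 3, 4, 5, 15, 7, 8, 9, 6, 11, 12, 13, 14, 10]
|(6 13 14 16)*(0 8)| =|(0 8)(6 13 14 16)| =4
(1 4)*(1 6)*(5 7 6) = (1 4 5 7 6) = [0, 4, 2, 3, 5, 7, 1, 6]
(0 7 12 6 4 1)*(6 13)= (0 7 12 13 6 4 1)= [7, 0, 2, 3, 1, 5, 4, 12, 8, 9, 10, 11, 13, 6]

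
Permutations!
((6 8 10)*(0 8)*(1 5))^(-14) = (0 10)(6 8)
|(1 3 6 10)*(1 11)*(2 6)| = |(1 3 2 6 10 11)| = 6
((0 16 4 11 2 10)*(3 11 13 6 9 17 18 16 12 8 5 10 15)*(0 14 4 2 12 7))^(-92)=(2 12 14 9)(3 5 13 18)(4 17 15 8)(6 16 11 10)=((0 7)(2 15 3 11 12 8 5 10 14 4 13 6 9 17 18 16))^(-92)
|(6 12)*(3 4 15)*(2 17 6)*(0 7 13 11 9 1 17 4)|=13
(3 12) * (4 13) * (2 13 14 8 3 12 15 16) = (2 13 4 14 8 3 15 16) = [0, 1, 13, 15, 14, 5, 6, 7, 3, 9, 10, 11, 12, 4, 8, 16, 2]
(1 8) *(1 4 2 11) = [0, 8, 11, 3, 2, 5, 6, 7, 4, 9, 10, 1] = (1 8 4 2 11)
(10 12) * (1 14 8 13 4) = (1 14 8 13 4)(10 12) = [0, 14, 2, 3, 1, 5, 6, 7, 13, 9, 12, 11, 10, 4, 8]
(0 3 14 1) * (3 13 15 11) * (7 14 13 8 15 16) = (0 8 15 11 3 13 16 7 14 1) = [8, 0, 2, 13, 4, 5, 6, 14, 15, 9, 10, 3, 12, 16, 1, 11, 7]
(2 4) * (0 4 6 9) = (0 4 2 6 9) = [4, 1, 6, 3, 2, 5, 9, 7, 8, 0]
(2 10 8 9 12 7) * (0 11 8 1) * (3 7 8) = (0 11 3 7 2 10 1)(8 9 12) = [11, 0, 10, 7, 4, 5, 6, 2, 9, 12, 1, 3, 8]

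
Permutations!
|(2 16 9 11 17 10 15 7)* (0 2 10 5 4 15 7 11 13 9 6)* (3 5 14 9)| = 36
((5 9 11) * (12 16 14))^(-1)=((5 9 11)(12 16 14))^(-1)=(5 11 9)(12 14 16)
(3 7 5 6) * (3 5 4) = (3 7 4)(5 6) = [0, 1, 2, 7, 3, 6, 5, 4]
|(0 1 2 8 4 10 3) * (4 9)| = 8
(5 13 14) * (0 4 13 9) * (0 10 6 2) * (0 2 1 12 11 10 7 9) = [4, 12, 2, 3, 13, 0, 1, 9, 8, 7, 6, 10, 11, 14, 5] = (0 4 13 14 5)(1 12 11 10 6)(7 9)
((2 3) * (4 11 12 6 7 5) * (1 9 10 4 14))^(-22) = ((1 9 10 4 11 12 6 7 5 14)(2 3))^(-22) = (1 5 6 11 10)(4 9 14 7 12)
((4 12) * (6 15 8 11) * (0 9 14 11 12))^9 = ((0 9 14 11 6 15 8 12 4))^9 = (15)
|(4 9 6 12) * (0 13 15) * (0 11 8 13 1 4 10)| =|(0 1 4 9 6 12 10)(8 13 15 11)| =28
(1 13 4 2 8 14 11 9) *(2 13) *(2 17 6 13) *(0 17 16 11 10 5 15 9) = [17, 16, 8, 3, 2, 15, 13, 7, 14, 1, 5, 0, 12, 4, 10, 9, 11, 6] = (0 17 6 13 4 2 8 14 10 5 15 9 1 16 11)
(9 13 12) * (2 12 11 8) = (2 12 9 13 11 8) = [0, 1, 12, 3, 4, 5, 6, 7, 2, 13, 10, 8, 9, 11]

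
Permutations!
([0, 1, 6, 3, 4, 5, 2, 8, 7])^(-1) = [0, 1, 6, 3, 4, 5, 2, 8, 7]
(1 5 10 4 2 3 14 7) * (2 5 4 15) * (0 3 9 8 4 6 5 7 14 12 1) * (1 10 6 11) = (0 3 12 10 15 2 9 8 4 7)(1 11)(5 6) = [3, 11, 9, 12, 7, 6, 5, 0, 4, 8, 15, 1, 10, 13, 14, 2]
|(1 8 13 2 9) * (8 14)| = |(1 14 8 13 2 9)| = 6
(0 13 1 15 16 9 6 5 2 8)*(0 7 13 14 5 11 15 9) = (0 14 5 2 8 7 13 1 9 6 11 15 16) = [14, 9, 8, 3, 4, 2, 11, 13, 7, 6, 10, 15, 12, 1, 5, 16, 0]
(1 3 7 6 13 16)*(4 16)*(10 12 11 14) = (1 3 7 6 13 4 16)(10 12 11 14) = [0, 3, 2, 7, 16, 5, 13, 6, 8, 9, 12, 14, 11, 4, 10, 15, 1]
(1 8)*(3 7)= [0, 8, 2, 7, 4, 5, 6, 3, 1]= (1 8)(3 7)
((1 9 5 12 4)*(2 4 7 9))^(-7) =(1 4 2)(5 12 7 9)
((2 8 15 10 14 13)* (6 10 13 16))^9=(2 8 15 13)(6 10 14 16)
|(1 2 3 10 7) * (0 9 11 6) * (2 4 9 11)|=21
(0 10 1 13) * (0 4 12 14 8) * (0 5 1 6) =(0 10 6)(1 13 4 12 14 8 5) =[10, 13, 2, 3, 12, 1, 0, 7, 5, 9, 6, 11, 14, 4, 8]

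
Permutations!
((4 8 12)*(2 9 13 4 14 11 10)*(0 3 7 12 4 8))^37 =(0 3 7 12 14 11 10 2 9 13 8 4)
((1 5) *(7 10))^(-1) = ((1 5)(7 10))^(-1) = (1 5)(7 10)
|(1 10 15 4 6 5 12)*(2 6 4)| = 7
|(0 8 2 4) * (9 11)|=4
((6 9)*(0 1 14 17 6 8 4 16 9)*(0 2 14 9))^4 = (17)(0 4 9)(1 16 8)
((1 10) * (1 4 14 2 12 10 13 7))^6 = ((1 13 7)(2 12 10 4 14))^6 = (2 12 10 4 14)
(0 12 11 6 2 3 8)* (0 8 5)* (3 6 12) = (0 3 5)(2 6)(11 12) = [3, 1, 6, 5, 4, 0, 2, 7, 8, 9, 10, 12, 11]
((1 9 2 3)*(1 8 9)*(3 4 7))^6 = ((2 4 7 3 8 9))^6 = (9)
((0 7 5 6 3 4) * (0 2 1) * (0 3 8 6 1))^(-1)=(0 2 4 3 1 5 7)(6 8)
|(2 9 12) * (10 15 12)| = 5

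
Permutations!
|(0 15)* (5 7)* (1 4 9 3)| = |(0 15)(1 4 9 3)(5 7)| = 4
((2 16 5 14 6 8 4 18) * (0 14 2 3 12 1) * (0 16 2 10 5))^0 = ((0 14 6 8 4 18 3 12 1 16)(5 10))^0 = (18)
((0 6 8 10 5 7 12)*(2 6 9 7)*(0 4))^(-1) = (0 4 12 7 9)(2 5 10 8 6)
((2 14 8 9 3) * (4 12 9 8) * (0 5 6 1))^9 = (0 5 6 1)(2 12)(3 4)(9 14)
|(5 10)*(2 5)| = |(2 5 10)| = 3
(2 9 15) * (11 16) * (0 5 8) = (0 5 8)(2 9 15)(11 16) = [5, 1, 9, 3, 4, 8, 6, 7, 0, 15, 10, 16, 12, 13, 14, 2, 11]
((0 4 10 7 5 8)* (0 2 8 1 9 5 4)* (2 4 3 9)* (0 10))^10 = (10)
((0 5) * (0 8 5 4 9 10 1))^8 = (0 10 4 1 9)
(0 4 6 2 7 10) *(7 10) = (0 4 6 2 10) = [4, 1, 10, 3, 6, 5, 2, 7, 8, 9, 0]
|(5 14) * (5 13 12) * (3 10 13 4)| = |(3 10 13 12 5 14 4)| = 7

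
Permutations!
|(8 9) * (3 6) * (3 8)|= |(3 6 8 9)|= 4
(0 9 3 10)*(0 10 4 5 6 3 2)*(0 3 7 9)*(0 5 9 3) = (10)(0 5 6 7 3 4 9 2) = [5, 1, 0, 4, 9, 6, 7, 3, 8, 2, 10]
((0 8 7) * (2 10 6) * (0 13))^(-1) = (0 13 7 8)(2 6 10)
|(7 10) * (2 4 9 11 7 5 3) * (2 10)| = |(2 4 9 11 7)(3 10 5)| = 15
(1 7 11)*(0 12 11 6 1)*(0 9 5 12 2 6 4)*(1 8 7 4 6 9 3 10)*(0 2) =(1 4 2 9 5 12 11 3 10)(6 8 7) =[0, 4, 9, 10, 2, 12, 8, 6, 7, 5, 1, 3, 11]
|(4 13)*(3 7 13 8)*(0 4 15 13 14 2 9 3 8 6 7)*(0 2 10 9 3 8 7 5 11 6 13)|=|(0 4 13 15)(2 3)(5 11 6)(7 14 10 9 8)|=60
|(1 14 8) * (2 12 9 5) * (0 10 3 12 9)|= |(0 10 3 12)(1 14 8)(2 9 5)|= 12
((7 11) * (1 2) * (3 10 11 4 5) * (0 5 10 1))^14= ((0 5 3 1 2)(4 10 11 7))^14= (0 2 1 3 5)(4 11)(7 10)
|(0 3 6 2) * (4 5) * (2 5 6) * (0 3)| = 6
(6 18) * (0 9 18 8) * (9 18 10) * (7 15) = (0 18 6 8)(7 15)(9 10) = [18, 1, 2, 3, 4, 5, 8, 15, 0, 10, 9, 11, 12, 13, 14, 7, 16, 17, 6]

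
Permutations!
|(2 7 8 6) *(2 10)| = |(2 7 8 6 10)| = 5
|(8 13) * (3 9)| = |(3 9)(8 13)| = 2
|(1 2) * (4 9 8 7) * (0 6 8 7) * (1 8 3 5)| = 21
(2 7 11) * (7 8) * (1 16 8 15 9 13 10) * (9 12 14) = (1 16 8 7 11 2 15 12 14 9 13 10) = [0, 16, 15, 3, 4, 5, 6, 11, 7, 13, 1, 2, 14, 10, 9, 12, 8]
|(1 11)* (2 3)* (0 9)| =2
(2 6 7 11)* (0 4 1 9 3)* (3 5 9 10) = (0 4 1 10 3)(2 6 7 11)(5 9) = [4, 10, 6, 0, 1, 9, 7, 11, 8, 5, 3, 2]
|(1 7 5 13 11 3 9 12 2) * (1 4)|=10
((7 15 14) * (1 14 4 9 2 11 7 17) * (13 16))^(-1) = (1 17 14)(2 9 4 15 7 11)(13 16)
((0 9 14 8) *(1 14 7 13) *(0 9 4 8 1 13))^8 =((0 4 8 9 7)(1 14))^8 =(14)(0 9 4 7 8)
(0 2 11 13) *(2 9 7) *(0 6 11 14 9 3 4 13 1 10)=(0 3 4 13 6 11 1 10)(2 14 9 7)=[3, 10, 14, 4, 13, 5, 11, 2, 8, 7, 0, 1, 12, 6, 9]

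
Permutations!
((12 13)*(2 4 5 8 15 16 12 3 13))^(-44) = ((2 4 5 8 15 16 12)(3 13))^(-44) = (2 16 8 4 12 15 5)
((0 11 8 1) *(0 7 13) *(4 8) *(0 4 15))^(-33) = ((0 11 15)(1 7 13 4 8))^(-33) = (15)(1 13 8 7 4)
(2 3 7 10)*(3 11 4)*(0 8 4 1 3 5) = [8, 3, 11, 7, 5, 0, 6, 10, 4, 9, 2, 1] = (0 8 4 5)(1 3 7 10 2 11)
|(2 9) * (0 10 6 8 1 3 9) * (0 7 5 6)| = 8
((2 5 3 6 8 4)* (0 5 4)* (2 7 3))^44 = ((0 5 2 4 7 3 6 8))^44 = (0 7)(2 6)(3 5)(4 8)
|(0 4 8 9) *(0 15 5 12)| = |(0 4 8 9 15 5 12)| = 7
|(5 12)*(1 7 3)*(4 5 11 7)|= 7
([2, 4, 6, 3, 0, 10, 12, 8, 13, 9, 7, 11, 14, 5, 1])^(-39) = (0 12 4 6 1 2 14)(5 10 7 8 13)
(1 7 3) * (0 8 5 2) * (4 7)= [8, 4, 0, 1, 7, 2, 6, 3, 5]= (0 8 5 2)(1 4 7 3)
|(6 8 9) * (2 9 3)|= 5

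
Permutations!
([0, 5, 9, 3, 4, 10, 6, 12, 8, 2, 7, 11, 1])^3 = (1 7 5 12 10)(2 9)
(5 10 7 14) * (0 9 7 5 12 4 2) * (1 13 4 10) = [9, 13, 0, 3, 2, 1, 6, 14, 8, 7, 5, 11, 10, 4, 12] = (0 9 7 14 12 10 5 1 13 4 2)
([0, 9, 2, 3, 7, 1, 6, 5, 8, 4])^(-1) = (1 5 7 4 9)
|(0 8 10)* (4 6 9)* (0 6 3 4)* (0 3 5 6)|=15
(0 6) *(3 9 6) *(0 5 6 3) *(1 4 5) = (1 4 5 6)(3 9) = [0, 4, 2, 9, 5, 6, 1, 7, 8, 3]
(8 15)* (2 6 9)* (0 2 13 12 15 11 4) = (0 2 6 9 13 12 15 8 11 4) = [2, 1, 6, 3, 0, 5, 9, 7, 11, 13, 10, 4, 15, 12, 14, 8]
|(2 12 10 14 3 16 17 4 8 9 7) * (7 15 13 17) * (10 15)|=|(2 12 15 13 17 4 8 9 10 14 3 16 7)|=13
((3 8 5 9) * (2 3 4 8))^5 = ((2 3)(4 8 5 9))^5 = (2 3)(4 8 5 9)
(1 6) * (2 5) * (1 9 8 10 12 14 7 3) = (1 6 9 8 10 12 14 7 3)(2 5) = [0, 6, 5, 1, 4, 2, 9, 3, 10, 8, 12, 11, 14, 13, 7]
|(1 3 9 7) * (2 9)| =|(1 3 2 9 7)| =5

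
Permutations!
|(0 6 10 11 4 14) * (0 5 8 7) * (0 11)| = 6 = |(0 6 10)(4 14 5 8 7 11)|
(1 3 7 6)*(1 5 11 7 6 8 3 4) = (1 4)(3 6 5 11 7 8) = [0, 4, 2, 6, 1, 11, 5, 8, 3, 9, 10, 7]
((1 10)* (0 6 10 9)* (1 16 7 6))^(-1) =((0 1 9)(6 10 16 7))^(-1) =(0 9 1)(6 7 16 10)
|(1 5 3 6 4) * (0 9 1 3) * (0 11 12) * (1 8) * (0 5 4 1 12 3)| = 10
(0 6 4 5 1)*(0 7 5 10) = (0 6 4 10)(1 7 5) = [6, 7, 2, 3, 10, 1, 4, 5, 8, 9, 0]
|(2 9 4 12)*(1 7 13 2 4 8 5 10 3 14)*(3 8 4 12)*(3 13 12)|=60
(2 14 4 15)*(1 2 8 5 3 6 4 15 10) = (1 2 14 15 8 5 3 6 4 10) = [0, 2, 14, 6, 10, 3, 4, 7, 5, 9, 1, 11, 12, 13, 15, 8]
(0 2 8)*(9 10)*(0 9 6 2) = [0, 1, 8, 3, 4, 5, 2, 7, 9, 10, 6] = (2 8 9 10 6)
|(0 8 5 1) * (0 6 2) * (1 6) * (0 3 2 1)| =|(0 8 5 6 1)(2 3)| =10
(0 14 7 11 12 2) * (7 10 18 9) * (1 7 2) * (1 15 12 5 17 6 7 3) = [14, 3, 0, 1, 4, 17, 7, 11, 8, 2, 18, 5, 15, 13, 10, 12, 16, 6, 9] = (0 14 10 18 9 2)(1 3)(5 17 6 7 11)(12 15)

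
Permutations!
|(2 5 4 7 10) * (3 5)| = |(2 3 5 4 7 10)| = 6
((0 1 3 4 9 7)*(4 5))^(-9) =(0 9 5 1 7 4 3)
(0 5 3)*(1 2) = (0 5 3)(1 2) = [5, 2, 1, 0, 4, 3]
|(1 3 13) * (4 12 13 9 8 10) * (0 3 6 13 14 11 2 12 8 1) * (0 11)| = |(0 3 9 1 6 13 11 2 12 14)(4 8 10)| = 30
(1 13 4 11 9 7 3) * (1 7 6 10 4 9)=[0, 13, 2, 7, 11, 5, 10, 3, 8, 6, 4, 1, 12, 9]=(1 13 9 6 10 4 11)(3 7)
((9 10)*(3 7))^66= ((3 7)(9 10))^66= (10)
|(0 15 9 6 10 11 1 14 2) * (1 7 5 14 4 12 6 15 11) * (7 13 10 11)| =70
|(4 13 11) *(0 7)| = |(0 7)(4 13 11)| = 6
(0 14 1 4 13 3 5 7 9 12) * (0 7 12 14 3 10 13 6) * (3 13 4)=(0 13 10 4 6)(1 3 5 12 7 9 14)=[13, 3, 2, 5, 6, 12, 0, 9, 8, 14, 4, 11, 7, 10, 1]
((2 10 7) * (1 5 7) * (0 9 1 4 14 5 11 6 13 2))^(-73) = ((0 9 1 11 6 13 2 10 4 14 5 7))^(-73) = (0 7 5 14 4 10 2 13 6 11 1 9)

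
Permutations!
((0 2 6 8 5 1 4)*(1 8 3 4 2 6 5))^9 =(0 6 3 4)(1 2 5 8)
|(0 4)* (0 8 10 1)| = |(0 4 8 10 1)| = 5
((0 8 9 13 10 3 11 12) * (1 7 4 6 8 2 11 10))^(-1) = ((0 2 11 12)(1 7 4 6 8 9 13)(3 10))^(-1) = (0 12 11 2)(1 13 9 8 6 4 7)(3 10)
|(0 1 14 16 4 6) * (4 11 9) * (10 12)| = 8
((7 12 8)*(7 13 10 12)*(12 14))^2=((8 13 10 14 12))^2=(8 10 12 13 14)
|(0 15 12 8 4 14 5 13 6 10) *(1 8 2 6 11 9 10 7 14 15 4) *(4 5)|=|(0 5 13 11 9 10)(1 8)(2 6 7 14 4 15 12)|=42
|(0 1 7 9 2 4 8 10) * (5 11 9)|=|(0 1 7 5 11 9 2 4 8 10)|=10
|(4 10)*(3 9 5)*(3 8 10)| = 6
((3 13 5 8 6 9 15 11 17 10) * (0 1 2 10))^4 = ((0 1 2 10 3 13 5 8 6 9 15 11 17))^4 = (0 3 6 17 10 8 11 2 5 15 1 13 9)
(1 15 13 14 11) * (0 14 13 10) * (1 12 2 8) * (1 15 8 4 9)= (0 14 11 12 2 4 9 1 8 15 10)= [14, 8, 4, 3, 9, 5, 6, 7, 15, 1, 0, 12, 2, 13, 11, 10]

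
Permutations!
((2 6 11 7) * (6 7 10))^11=(2 7)(6 10 11)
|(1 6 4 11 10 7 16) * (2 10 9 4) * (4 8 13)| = 30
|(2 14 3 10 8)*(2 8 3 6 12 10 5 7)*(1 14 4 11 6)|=18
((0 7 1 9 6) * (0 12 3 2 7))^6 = (1 7 2 3 12 6 9)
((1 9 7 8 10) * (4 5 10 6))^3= (1 8 5 9 6 10 7 4)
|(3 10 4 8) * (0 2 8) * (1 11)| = 6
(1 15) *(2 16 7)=(1 15)(2 16 7)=[0, 15, 16, 3, 4, 5, 6, 2, 8, 9, 10, 11, 12, 13, 14, 1, 7]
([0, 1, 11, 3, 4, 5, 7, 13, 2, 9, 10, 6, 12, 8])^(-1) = (2 8 13 7 6 11)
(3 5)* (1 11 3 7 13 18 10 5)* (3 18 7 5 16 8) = (1 11 18 10 16 8 3)(7 13) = [0, 11, 2, 1, 4, 5, 6, 13, 3, 9, 16, 18, 12, 7, 14, 15, 8, 17, 10]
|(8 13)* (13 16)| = 3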